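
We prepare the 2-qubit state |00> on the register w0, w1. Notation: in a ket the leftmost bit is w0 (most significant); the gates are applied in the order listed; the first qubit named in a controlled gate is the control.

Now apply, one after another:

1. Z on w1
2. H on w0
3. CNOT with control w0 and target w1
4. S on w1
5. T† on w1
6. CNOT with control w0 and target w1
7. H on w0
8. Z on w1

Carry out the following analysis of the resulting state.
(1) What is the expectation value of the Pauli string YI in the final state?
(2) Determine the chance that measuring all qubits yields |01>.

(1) The observable YI averages to -sqrt(2)/2.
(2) Outcome |01> occurs with probability 0.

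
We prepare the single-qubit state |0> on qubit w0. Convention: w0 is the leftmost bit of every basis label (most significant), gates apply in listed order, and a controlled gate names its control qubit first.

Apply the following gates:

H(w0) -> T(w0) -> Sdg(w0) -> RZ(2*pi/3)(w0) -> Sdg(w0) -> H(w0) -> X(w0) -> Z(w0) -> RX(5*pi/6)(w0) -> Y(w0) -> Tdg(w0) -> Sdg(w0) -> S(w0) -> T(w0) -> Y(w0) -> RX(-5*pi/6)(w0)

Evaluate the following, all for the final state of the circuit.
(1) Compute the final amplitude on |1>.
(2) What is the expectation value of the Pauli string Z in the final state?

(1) |1> carries amplitude exp(2*I*pi/3)/2 + exp(7*I*pi/12)/2 in the final state. Key observation: gates 9-16 undo each other exactly, leaving only the rest of the circuit to track.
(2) The expectation value of Z is -sqrt(6)/4 - sqrt(2)/4.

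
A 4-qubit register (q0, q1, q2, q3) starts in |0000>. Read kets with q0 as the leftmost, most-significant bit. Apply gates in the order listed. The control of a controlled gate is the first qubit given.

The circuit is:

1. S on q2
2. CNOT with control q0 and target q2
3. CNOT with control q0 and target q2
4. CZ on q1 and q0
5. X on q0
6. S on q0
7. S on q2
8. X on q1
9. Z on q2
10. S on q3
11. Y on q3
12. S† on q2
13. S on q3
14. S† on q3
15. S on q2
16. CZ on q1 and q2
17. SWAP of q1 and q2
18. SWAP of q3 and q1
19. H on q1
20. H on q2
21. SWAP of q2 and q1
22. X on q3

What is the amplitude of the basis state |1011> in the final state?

The amplitude on |1011> is 1/2. Key observation: steps 12-15 multiply out to the identity, so the circuit reduces to the remaining gates.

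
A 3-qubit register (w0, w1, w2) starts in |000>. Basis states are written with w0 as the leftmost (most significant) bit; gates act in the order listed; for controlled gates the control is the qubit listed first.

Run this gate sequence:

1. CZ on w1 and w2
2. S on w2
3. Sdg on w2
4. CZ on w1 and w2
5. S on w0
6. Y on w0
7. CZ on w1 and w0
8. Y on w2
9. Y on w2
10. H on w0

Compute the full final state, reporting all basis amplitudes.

After the circuit, the state carries amplitude sqrt(2)*I/2 on |000>, -sqrt(2)*I/2 on |100>, and 0 on every other basis state.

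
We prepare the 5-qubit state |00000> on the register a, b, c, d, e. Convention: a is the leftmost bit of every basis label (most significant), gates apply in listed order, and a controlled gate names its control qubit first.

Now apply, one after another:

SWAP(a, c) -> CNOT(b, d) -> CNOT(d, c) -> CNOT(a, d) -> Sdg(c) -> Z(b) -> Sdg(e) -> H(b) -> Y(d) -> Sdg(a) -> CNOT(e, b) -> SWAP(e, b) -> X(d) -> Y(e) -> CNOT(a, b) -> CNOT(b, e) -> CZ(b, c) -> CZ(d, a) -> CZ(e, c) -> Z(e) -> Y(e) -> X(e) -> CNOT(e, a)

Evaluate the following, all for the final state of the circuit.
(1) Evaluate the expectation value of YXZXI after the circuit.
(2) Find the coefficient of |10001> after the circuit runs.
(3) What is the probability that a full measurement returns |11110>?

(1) The expectation value of YXZXI is 0.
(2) The amplitude on |10001> is -sqrt(2)*I/2.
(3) Outcome |11110> occurs with probability 0.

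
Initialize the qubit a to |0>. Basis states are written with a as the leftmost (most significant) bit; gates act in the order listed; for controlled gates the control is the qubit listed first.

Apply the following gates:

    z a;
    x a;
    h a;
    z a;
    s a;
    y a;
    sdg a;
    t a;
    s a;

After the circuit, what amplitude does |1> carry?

|1> carries amplitude sqrt(2)*exp(3*I*pi/4)/2 in the final state.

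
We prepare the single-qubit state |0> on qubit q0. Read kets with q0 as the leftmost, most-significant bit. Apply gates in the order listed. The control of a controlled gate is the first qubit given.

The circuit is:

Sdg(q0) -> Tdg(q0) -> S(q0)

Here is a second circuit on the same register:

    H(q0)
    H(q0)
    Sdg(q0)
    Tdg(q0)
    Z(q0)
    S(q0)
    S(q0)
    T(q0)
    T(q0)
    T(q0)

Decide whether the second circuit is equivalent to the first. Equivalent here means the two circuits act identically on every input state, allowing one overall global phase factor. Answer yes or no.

No — the two circuits implement different unitaries, even allowing a global phase.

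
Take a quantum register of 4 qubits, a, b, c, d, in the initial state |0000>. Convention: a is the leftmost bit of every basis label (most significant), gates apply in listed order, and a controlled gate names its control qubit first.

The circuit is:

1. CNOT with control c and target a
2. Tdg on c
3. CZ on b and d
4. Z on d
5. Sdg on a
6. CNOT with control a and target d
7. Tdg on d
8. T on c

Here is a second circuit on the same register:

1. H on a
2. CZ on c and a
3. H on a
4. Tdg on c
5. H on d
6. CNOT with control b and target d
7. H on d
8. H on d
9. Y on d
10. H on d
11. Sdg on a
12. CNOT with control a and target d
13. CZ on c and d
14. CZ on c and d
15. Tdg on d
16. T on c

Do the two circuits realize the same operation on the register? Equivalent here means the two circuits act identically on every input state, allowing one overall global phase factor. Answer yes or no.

No — the two circuits implement different unitaries, even allowing a global phase.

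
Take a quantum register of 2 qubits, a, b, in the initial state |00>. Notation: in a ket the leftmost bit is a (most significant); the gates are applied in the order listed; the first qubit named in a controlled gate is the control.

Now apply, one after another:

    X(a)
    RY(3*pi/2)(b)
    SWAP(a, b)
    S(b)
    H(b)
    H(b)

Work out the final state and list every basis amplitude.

After the circuit, the state carries amplitude 0 on |00>, -sqrt(2)*I/2 on |01>, 0 on |10>, sqrt(2)*I/2 on |11>. Key observation: steps 5-6 multiply out to the identity, so the circuit reduces to the remaining gates.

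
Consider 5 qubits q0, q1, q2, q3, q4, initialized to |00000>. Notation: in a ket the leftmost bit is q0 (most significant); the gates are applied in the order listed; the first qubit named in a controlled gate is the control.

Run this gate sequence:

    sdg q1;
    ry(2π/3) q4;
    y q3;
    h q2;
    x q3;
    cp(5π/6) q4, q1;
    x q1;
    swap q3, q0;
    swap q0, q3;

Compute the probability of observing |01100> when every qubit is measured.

Outcome |01100> occurs with probability 1/8.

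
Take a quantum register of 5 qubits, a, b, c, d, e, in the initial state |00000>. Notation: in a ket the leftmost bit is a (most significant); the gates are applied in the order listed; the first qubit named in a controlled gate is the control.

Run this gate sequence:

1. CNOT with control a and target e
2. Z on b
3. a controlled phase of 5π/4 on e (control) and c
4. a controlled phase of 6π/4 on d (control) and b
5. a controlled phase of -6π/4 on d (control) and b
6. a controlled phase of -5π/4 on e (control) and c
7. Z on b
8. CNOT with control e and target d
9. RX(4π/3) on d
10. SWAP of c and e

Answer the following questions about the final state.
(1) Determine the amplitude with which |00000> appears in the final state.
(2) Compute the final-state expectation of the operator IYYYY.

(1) |00000> carries amplitude -1/2 in the final state. Key observation: steps 2-7 multiply out to the identity, so the circuit reduces to the remaining gates.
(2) In the final state, IYYYY has expectation 0.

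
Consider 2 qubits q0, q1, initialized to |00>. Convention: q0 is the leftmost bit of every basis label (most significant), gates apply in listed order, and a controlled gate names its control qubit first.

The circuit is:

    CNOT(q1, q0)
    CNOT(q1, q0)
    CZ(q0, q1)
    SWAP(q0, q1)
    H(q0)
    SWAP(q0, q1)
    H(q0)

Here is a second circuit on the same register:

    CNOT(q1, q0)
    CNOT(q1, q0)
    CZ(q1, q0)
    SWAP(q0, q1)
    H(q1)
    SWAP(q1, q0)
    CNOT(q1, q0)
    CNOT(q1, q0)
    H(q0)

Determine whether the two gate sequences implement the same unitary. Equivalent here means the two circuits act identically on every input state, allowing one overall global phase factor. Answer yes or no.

No: there is an input state on which the two circuits produce genuinely different outputs (not merely differing by a phase).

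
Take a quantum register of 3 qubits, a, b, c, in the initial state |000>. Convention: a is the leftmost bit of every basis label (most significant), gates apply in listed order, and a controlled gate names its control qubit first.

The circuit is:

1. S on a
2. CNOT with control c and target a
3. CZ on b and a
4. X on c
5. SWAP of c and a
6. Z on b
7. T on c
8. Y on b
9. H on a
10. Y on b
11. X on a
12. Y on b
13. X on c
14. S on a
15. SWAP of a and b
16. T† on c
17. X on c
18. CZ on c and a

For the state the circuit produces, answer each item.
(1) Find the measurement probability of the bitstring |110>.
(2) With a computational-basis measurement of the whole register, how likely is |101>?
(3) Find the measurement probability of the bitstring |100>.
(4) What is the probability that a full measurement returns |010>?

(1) A full measurement returns |110> with probability 1/2.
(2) A full measurement returns |101> with probability 0.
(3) A full measurement returns |100> with probability 1/2.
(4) The probability of measuring |010> is 0.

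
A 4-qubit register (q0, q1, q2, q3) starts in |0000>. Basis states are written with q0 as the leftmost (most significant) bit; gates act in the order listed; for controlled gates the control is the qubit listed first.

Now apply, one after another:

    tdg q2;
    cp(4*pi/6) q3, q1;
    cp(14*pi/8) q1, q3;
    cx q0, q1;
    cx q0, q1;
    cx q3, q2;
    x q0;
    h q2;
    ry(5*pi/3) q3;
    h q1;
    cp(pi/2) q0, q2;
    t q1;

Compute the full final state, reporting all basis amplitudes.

The resulting statevector has amplitude 0 on |0000>, 0 on |0001>, 0 on |0010>, 0 on |0011>, 0 on |0100>, 0 on |0101>, 0 on |0110>, 0 on |0111>, -sqrt(3)/4 on |1000>, 1/4 on |1001>, -sqrt(3)*I/4 on |1010>, I/4 on |1011>, -sqrt(3)*exp(I*pi/4)/4 on |1100>, exp(I*pi/4)/4 on |1101>, -sqrt(3)*exp(3*I*pi/4)/4 on |1110>, exp(3*I*pi/4)/4 on |1111>.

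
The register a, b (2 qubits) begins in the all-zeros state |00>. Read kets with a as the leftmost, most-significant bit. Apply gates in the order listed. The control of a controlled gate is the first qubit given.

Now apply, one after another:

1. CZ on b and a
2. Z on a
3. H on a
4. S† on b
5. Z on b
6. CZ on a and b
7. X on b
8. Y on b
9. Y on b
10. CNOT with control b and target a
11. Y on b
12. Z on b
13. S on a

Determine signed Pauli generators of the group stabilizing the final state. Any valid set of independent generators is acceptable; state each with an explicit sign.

The final state is stabilized by the group generated by +YI, +IZ; other independent generating sets are equally valid.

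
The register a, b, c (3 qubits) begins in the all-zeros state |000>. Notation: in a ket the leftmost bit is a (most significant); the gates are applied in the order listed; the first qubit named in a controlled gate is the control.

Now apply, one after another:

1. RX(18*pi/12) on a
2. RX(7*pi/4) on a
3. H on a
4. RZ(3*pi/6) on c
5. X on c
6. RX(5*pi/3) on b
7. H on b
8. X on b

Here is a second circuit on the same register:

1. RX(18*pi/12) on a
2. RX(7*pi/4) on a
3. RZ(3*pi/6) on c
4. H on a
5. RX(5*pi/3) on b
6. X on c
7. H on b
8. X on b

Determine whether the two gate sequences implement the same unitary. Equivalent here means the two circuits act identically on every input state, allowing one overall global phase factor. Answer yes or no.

Yes, they are equivalent — the unitaries differ by at most a global phase.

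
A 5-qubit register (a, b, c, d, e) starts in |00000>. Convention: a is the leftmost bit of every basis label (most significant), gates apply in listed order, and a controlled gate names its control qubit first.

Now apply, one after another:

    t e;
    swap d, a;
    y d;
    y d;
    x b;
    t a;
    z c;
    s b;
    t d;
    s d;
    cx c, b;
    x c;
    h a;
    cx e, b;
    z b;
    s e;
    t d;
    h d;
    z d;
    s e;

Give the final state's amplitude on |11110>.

The final state's coefficient on |11110> equals I/2.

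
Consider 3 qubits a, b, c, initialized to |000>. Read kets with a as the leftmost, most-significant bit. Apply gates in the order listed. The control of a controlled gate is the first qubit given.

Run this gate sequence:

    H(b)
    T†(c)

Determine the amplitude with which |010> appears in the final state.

The amplitude on |010> is sqrt(2)/2.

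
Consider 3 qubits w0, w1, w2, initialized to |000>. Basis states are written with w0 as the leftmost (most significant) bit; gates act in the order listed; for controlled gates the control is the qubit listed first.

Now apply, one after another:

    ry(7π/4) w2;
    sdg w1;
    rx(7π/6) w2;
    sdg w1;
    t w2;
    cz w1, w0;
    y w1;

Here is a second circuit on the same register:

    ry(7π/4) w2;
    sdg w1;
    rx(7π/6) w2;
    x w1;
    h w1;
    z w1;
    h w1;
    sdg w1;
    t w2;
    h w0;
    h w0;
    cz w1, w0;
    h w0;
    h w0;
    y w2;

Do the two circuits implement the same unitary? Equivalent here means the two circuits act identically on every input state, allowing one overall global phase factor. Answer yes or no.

No, they are not equivalent — no single phase factor reconciles the two unitaries.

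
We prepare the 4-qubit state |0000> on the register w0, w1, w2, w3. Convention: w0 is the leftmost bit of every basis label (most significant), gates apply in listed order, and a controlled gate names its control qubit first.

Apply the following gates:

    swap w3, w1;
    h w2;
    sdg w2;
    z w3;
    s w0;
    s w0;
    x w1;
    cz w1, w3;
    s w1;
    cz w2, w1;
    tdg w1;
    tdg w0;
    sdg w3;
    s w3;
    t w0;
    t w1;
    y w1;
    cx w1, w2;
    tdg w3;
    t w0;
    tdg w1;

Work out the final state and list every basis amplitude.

The final amplitudes are sqrt(2)/2 on |0000>, sqrt(2)*I/2 on |0010>, and 0 on every other basis state. Key observation: the block from step 11 through step 16 cancels to the identity and can be dropped.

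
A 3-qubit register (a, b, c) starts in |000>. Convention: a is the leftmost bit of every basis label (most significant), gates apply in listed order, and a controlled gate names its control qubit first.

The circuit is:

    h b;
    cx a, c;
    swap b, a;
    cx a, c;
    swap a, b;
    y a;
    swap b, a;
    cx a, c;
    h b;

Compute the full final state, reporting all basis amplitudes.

The final amplitudes are I/2 on |000>, 0 on |001>, -I/2 on |010>, 0 on |011>, I/2 on |100>, 0 on |101>, -I/2 on |110>, 0 on |111>.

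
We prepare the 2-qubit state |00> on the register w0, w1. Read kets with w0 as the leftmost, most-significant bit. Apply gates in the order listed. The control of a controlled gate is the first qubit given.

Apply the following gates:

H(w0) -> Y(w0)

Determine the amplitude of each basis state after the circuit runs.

After the circuit, the state carries amplitude -sqrt(2)*I/2 on |00>, 0 on |01>, sqrt(2)*I/2 on |10>, 0 on |11>.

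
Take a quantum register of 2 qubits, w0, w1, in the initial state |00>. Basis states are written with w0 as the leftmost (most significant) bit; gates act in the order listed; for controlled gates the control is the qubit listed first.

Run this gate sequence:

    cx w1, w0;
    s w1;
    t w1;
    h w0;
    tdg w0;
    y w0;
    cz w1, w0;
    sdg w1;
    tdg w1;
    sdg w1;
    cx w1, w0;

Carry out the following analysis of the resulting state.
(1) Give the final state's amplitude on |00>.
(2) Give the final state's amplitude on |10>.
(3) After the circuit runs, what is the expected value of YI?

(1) |00> carries amplitude -sqrt(2)*exp(I*pi/4)/2 in the final state.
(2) |10> carries amplitude sqrt(2)*I/2 in the final state.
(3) The observable YI averages to -sqrt(2)/2.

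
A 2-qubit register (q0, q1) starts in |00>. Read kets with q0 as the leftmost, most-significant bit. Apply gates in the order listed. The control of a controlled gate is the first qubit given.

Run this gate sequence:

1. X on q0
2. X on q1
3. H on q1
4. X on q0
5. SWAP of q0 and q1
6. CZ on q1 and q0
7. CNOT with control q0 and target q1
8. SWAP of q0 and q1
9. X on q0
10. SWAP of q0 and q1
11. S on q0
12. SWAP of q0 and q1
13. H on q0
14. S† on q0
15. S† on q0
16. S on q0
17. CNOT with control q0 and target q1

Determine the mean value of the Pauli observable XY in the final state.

In the final state, XY has expectation 1.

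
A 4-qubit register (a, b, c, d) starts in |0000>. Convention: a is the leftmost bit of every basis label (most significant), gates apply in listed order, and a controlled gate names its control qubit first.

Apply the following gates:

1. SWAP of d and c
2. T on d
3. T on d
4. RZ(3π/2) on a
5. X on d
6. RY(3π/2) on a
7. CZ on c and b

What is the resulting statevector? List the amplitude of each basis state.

The resulting statevector has amplitude sqrt(2)*exp(I*pi/4)/2 on |0001>, -sqrt(2)*exp(I*pi/4)/2 on |1001>, and 0 on every other basis state.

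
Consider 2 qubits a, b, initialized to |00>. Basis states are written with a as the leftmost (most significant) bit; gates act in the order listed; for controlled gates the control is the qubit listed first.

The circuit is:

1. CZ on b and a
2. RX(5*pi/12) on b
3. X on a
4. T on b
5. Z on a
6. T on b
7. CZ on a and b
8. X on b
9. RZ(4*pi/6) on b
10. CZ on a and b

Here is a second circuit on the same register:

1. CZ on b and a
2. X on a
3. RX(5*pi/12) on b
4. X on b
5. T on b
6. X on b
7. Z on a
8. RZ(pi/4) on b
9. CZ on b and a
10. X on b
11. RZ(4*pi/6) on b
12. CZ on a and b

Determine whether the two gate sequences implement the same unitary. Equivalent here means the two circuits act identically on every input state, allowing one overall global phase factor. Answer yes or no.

No: there is an input state on which the two circuits produce genuinely different outputs (not merely differing by a phase).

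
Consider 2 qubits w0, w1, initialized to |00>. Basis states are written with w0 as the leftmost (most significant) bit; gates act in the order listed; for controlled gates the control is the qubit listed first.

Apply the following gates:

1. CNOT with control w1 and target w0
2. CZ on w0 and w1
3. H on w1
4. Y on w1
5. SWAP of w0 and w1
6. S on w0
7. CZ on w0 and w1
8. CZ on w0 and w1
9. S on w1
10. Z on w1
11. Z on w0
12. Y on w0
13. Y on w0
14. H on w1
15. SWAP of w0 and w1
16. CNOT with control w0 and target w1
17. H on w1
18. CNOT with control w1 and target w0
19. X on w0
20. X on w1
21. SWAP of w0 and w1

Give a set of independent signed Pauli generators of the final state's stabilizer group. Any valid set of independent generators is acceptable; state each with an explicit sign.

The final state is stabilized by the group generated by +YZ, -ZX; other independent generating sets are equally valid.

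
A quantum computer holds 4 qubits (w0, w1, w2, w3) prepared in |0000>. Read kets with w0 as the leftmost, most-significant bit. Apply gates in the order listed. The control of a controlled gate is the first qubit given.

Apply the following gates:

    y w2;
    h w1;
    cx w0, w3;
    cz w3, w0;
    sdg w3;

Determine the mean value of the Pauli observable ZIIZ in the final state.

The expectation value of ZIIZ is 1.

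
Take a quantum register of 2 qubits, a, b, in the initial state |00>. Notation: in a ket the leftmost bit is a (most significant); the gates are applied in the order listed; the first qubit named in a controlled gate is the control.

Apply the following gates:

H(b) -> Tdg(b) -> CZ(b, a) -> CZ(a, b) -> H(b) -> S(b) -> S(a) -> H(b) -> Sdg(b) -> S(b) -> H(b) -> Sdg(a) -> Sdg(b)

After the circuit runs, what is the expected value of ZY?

The expectation value of ZY is sqrt(2)/2. Key observation: gates 6-13 undo each other exactly, leaving only the rest of the circuit to track.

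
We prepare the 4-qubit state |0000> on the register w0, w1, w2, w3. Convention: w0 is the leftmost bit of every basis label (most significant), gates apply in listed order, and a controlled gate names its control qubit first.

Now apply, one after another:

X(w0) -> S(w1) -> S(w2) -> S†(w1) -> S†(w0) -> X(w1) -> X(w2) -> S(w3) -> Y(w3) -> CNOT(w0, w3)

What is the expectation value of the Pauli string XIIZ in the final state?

In the final state, XIIZ has expectation 0.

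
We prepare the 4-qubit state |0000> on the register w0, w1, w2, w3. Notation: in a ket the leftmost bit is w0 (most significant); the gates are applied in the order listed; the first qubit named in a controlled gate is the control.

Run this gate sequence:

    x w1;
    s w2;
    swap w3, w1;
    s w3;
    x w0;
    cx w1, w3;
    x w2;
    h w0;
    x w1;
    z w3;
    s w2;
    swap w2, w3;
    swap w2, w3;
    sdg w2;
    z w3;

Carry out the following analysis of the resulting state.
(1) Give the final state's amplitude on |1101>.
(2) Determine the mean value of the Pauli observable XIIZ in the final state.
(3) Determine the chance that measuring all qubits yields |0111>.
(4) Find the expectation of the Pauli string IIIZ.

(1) The amplitude on |1101> is 0.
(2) In the final state, XIIZ has expectation 1.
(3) A full measurement returns |0111> with probability 1/2.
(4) The expectation value of IIIZ is -1.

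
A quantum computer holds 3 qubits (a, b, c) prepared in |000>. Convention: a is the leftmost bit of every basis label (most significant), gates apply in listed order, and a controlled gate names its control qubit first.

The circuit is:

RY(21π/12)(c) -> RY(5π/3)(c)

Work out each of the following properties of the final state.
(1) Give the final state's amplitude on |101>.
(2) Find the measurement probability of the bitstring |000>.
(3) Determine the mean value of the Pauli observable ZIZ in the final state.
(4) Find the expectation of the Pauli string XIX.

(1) The amplitude on |101> is 0.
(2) A full measurement returns |000> with probability -sqrt(6)/8 + sqrt(2)/8 + 1/2.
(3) The observable ZIZ averages to -sqrt(6)/4 + sqrt(2)/4.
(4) The expectation value of XIX is 0.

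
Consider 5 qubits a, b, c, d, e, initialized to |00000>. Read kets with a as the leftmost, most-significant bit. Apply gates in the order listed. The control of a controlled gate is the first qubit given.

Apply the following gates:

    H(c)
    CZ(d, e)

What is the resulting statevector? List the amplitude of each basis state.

The final amplitudes are sqrt(2)/2 on |00000>, sqrt(2)/2 on |00100>, and 0 on every other basis state.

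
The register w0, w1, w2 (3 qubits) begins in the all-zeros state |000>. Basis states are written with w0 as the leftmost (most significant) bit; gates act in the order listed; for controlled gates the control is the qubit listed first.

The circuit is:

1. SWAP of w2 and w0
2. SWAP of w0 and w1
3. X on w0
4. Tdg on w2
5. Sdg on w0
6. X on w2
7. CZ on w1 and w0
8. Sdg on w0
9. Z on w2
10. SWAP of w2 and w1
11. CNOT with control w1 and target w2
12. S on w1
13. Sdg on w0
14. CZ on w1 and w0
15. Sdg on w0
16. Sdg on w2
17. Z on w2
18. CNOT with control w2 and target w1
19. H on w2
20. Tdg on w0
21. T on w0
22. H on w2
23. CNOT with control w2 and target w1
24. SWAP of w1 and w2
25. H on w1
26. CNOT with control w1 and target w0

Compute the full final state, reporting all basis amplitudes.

The resulting statevector has amplitude sqrt(2)/2 on |011>, -sqrt(2)/2 on |101>, and 0 on every other basis state. Key observation: gates 18-23 undo each other exactly, leaving only the rest of the circuit to track.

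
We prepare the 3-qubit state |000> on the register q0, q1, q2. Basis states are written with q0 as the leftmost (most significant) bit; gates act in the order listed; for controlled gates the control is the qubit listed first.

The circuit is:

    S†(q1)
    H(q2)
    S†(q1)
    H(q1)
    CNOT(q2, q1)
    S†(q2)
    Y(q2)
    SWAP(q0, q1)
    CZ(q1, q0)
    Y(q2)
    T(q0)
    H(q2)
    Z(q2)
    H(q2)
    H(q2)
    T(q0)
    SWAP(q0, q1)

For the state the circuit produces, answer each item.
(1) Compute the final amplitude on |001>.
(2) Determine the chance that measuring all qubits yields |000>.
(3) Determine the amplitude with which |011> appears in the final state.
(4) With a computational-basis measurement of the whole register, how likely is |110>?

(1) |001> carries amplitude sqrt(2)*(-1 - I)/4 in the final state.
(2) Outcome |000> occurs with probability 1/4.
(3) |011> carries amplitude sqrt(2)*(1 - I)/4 in the final state.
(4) The probability of measuring |110> is 0.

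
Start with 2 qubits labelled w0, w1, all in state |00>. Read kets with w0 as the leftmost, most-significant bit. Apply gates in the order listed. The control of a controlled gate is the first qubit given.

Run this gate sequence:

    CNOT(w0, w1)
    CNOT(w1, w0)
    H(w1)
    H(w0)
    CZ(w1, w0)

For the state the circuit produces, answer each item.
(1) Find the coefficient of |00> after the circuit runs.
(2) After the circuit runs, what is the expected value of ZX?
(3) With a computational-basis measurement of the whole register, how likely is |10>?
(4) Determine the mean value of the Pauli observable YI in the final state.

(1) |00> carries amplitude 1/2 in the final state.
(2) The expectation value of ZX is 1.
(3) Outcome |10> occurs with probability 1/4.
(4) The observable YI averages to 0.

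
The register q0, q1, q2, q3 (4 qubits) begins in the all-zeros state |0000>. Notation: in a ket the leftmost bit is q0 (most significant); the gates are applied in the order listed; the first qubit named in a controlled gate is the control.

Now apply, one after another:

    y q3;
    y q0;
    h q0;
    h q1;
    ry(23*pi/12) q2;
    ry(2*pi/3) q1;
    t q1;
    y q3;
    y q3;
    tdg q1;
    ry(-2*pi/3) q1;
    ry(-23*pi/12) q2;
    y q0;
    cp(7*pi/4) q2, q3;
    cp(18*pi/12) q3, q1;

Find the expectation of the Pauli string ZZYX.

The expectation value of ZZYX is 0. Key observation: the block from step 5 through step 12 cancels to the identity and can be dropped.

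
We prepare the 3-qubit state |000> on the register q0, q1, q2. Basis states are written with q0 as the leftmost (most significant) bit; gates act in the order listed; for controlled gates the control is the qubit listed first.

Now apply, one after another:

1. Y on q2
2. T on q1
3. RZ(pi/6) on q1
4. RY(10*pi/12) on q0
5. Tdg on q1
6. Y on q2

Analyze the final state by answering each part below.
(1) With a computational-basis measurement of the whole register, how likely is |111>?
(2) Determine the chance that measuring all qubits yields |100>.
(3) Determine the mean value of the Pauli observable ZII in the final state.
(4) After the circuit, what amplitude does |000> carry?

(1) A full measurement returns |111> with probability 0.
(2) The probability of measuring |100> is sqrt(3)/4 + 1/2.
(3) The expectation value of ZII is -sqrt(3)/2.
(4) |000> carries amplitude (-sqrt(6) + sqrt(2))*exp(11*I*pi/12)/4 in the final state.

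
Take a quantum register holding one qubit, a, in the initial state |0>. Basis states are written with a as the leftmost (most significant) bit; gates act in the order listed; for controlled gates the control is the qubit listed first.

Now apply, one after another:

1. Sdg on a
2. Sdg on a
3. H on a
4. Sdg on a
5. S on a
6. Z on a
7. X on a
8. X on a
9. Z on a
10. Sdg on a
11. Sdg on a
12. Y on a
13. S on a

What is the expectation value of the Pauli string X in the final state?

The observable X averages to 0. Key observation: gates 5-10 undo each other exactly, leaving only the rest of the circuit to track.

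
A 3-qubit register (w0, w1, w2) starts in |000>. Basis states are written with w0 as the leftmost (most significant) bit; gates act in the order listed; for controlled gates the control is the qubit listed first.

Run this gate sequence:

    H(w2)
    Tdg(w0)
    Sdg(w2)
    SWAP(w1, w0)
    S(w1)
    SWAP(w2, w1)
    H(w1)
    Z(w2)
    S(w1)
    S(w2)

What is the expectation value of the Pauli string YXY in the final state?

The expectation value of YXY is 0.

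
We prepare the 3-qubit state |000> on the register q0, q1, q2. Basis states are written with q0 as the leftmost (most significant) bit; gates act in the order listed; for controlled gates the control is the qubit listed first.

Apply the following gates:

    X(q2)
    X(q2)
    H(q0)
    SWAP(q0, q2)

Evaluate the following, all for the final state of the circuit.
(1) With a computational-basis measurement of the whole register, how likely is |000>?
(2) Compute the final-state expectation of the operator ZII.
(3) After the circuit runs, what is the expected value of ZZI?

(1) The probability of measuring |000> is 1/2.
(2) The expectation value of ZII is 1.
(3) The expectation value of ZZI is 1.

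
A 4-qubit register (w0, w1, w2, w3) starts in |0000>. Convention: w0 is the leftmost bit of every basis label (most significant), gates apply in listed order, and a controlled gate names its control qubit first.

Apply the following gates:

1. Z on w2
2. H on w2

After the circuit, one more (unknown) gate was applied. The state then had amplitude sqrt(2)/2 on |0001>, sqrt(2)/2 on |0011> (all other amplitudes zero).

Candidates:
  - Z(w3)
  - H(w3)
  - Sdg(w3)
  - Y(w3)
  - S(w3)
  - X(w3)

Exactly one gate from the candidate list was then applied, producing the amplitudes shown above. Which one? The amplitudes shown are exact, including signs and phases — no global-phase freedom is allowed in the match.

It was X(w3) that produced the state shown.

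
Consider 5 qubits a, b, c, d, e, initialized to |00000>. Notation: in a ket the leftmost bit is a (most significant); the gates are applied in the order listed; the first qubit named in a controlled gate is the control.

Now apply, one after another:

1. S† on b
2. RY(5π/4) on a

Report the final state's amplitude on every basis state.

The final amplitudes are -sqrt(2 - sqrt(2))/2 on |00000>, sqrt(sqrt(2) + 2)/2 on |10000>, and 0 on every other basis state.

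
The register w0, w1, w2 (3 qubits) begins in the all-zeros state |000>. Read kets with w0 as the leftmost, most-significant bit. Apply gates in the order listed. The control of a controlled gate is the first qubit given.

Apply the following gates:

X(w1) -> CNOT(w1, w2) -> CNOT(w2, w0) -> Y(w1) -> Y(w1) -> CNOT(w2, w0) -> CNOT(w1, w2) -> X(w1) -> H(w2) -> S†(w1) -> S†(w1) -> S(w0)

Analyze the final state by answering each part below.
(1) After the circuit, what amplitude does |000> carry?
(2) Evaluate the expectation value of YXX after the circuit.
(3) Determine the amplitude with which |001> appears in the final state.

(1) The final state's coefficient on |000> equals sqrt(2)/2. Key observation: gates 1-8 undo each other exactly, leaving only the rest of the circuit to track.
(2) In the final state, YXX has expectation 0.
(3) The final state's coefficient on |001> equals sqrt(2)/2.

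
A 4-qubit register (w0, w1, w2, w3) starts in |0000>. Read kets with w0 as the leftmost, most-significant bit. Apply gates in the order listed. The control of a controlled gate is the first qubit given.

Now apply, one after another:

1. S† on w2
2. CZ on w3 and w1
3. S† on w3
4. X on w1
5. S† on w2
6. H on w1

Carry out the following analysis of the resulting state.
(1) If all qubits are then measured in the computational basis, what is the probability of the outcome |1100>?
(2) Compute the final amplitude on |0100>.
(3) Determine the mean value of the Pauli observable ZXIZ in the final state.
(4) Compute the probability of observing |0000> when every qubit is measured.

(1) Outcome |1100> occurs with probability 0.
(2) The amplitude on |0100> is -sqrt(2)/2.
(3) In the final state, ZXIZ has expectation -1.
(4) The probability of measuring |0000> is 1/2.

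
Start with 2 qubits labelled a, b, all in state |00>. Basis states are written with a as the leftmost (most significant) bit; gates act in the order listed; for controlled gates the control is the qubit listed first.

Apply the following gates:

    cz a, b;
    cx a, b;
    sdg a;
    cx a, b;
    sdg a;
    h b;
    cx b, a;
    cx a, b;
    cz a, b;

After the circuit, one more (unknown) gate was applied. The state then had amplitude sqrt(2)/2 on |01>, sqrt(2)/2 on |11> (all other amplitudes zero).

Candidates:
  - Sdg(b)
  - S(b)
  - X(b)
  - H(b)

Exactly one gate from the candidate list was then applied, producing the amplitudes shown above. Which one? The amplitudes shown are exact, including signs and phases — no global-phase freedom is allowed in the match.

The applied gate was X(b).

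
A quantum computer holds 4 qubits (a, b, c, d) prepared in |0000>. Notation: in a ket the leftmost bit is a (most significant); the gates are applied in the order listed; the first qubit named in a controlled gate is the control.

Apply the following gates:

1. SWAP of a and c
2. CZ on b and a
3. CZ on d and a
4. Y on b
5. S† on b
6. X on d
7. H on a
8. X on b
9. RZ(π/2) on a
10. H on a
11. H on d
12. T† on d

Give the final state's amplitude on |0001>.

The amplitude on |0001> is sqrt(2)*(-1 + I)/4.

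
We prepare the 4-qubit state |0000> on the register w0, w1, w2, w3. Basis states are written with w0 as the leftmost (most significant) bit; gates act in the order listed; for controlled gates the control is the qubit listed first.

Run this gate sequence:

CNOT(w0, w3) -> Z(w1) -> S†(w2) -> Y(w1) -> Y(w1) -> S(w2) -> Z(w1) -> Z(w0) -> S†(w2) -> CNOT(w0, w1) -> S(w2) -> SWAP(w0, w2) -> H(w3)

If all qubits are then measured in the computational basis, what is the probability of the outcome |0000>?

The probability of measuring |0000> is 1/2.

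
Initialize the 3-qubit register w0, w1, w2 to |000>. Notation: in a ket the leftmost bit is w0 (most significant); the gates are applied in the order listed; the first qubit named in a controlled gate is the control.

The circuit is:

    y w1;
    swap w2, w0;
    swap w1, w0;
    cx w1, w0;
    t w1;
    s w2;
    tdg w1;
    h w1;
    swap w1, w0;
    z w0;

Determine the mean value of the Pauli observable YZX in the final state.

The expectation value of YZX is 0.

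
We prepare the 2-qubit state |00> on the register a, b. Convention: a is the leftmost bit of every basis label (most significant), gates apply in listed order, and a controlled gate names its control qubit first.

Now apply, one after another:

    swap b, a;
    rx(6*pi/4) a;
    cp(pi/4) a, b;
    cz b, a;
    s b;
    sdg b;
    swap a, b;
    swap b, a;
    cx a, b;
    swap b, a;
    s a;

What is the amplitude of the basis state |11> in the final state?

The final state's coefficient on |11> equals sqrt(2)/2.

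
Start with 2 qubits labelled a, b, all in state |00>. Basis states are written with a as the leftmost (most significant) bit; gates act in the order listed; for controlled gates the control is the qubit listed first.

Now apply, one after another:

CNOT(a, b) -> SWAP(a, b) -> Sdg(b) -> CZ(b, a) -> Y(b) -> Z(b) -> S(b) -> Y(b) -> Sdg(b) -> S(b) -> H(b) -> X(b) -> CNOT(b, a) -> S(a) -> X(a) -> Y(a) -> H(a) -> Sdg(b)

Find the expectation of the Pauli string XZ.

The expectation value of XZ is 1.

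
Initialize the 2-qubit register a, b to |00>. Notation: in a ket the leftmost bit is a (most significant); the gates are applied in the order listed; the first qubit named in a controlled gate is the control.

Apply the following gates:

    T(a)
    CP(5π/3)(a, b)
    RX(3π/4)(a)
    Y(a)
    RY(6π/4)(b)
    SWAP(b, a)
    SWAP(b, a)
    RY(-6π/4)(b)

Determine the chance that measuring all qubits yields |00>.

The probability of measuring |00> is sqrt(2)/4 + 1/2. Key observation: the block from step 5 through step 8 cancels to the identity and can be dropped.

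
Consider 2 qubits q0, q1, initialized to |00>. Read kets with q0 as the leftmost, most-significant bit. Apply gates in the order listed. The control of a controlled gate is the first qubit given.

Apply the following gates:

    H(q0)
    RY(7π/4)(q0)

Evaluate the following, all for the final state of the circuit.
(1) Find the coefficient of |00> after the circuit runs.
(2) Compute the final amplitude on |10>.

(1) |00> carries amplitude sqrt(2)*(-sqrt(sqrt(2) + 2) - sqrt(2 - sqrt(2)))/4 in the final state.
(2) The final state's coefficient on |10> equals sqrt(2)*(-sqrt(sqrt(2) + 2) + sqrt(2 - sqrt(2)))/4.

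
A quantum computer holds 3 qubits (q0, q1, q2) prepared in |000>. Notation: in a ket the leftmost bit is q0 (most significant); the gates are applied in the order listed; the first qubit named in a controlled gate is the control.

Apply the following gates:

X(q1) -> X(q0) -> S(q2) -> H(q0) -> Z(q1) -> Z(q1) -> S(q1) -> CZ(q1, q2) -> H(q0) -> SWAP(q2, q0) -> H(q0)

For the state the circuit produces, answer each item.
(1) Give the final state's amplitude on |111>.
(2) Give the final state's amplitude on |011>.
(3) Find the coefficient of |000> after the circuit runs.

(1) |111> carries amplitude sqrt(2)*I/2 in the final state.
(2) The amplitude on |011> is sqrt(2)*I/2.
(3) |000> carries amplitude 0 in the final state.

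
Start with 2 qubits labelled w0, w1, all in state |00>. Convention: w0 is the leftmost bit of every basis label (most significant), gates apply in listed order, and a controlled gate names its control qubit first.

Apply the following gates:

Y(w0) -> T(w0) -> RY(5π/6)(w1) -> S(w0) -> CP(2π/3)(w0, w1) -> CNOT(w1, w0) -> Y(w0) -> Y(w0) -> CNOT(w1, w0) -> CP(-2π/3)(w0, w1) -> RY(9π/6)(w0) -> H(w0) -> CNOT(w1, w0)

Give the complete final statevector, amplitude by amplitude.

The resulting statevector has amplitude (-sqrt(2) + sqrt(6))*exp(I*pi/4)/4 on |00>, 0 on |01>, 0 on |10>, (sqrt(2) + sqrt(6))*exp(I*pi/4)/4 on |11>. Key observation: steps 5-10 multiply out to the identity, so the circuit reduces to the remaining gates.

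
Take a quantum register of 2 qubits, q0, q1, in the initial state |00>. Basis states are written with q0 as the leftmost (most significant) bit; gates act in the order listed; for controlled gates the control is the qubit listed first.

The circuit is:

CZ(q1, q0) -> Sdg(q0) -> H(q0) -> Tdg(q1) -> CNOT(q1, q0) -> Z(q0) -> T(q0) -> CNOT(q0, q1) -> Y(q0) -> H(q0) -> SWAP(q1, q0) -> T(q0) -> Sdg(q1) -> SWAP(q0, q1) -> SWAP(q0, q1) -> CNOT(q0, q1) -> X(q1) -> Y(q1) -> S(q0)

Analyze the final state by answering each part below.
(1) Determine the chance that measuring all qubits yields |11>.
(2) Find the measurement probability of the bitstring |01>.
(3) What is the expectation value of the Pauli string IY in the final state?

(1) A full measurement returns |11> with probability 1/4.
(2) A full measurement returns |01> with probability 1/4.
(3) The observable IY averages to -1.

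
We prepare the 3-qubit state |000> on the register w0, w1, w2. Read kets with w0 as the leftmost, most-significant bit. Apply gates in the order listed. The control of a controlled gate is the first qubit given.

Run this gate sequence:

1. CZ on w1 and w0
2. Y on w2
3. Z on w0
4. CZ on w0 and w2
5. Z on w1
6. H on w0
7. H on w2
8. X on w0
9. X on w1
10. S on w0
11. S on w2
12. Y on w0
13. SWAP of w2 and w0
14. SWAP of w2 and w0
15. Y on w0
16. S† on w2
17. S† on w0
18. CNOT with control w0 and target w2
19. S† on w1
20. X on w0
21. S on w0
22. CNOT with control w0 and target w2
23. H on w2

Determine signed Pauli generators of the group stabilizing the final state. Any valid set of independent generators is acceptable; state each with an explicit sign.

The final state is stabilized by the group generated by +YII, -IZI, -IIZ; other independent generating sets are equally valid. Key observation: the block from step 10 through step 17 cancels to the identity and can be dropped.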